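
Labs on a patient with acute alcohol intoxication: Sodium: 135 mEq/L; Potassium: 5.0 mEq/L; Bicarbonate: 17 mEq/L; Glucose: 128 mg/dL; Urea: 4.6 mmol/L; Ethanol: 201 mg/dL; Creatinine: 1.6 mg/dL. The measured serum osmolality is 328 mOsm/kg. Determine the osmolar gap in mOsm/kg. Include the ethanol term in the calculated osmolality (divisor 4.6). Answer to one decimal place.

2.6 mOsm/kg

Calculated osmolality = 2·Na + glucose/18 + urea + ethanol/4.6
= 2·135 + 128/18 + 4.6 + 201/4.6
= 270 + 7.11 + 4.60 + 43.70
= 325.41 mOsm/kg ≈ 325.4 mOsm/kg
Osmolar gap = measured − calculated = 328 − 325.4 = 2.6 mOsm/kg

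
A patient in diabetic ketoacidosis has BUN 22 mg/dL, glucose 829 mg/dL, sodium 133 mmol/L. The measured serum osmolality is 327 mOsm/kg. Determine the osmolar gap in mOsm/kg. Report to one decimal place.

7.1 mOsm/kg

Calculated osmolality = 2·Na + glucose/18 + BUN/2.8
= 2·133 + 829/18 + 22/2.8
= 266 + 46.06 + 7.86
= 319.92 mOsm/kg ≈ 319.9 mOsm/kg
Osmolar gap = measured − calculated = 327 − 319.9 = 7.1 mOsm/kg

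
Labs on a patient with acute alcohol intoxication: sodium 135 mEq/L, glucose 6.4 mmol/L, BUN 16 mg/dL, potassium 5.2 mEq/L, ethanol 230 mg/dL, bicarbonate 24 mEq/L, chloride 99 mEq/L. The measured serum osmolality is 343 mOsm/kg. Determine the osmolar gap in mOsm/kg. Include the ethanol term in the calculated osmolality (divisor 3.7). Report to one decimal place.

Calculated osmolality = 2·Na + glucose + BUN/2.8 + ethanol/3.7
= 2·135 + 6.4 + 16/2.8 + 230/3.7
= 270 + 6.40 + 5.71 + 62.16
= 344.27 mOsm/kg ≈ 344.3 mOsm/kg
Osmolar gap = measured − calculated = 343 − 344.3 = -1.3 mOsm/kg

-1.3 mOsm/kg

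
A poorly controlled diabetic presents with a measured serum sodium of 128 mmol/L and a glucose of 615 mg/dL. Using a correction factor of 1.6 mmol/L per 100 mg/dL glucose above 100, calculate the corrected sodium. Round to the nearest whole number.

136 mmol/L

Corrected Na = measured Na + 1.6 · (glucose − 100)/100
= 128 + 1.6 · (615 − 100)/100
= 128 + 8.2
= 136.2 mmol/L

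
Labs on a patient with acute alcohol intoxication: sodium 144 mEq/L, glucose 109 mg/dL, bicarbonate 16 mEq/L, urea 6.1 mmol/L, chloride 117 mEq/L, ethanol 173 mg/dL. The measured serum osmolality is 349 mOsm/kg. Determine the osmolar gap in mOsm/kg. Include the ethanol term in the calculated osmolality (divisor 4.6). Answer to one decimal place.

11.2 mOsm/kg

Calculated osmolality = 2·Na + glucose/18 + urea + ethanol/4.6
= 2·144 + 109/18 + 6.1 + 173/4.6
= 288 + 6.06 + 6.10 + 37.61
= 337.77 mOsm/kg ≈ 337.8 mOsm/kg
Osmolar gap = measured − calculated = 349 − 337.8 = 11.2 mOsm/kg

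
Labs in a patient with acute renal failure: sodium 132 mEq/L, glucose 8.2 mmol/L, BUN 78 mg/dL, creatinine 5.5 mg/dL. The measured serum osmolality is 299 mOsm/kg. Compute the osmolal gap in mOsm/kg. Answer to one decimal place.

-1.1 mOsm/kg

Calculated osmolality = 2·Na + glucose + BUN/2.8
= 2·132 + 8.2 + 78/2.8
= 264 + 8.20 + 27.86
= 300.06 mOsm/kg ≈ 300.1 mOsm/kg
Osmolar gap = measured − calculated = 299 − 300.1 = -1.1 mOsm/kg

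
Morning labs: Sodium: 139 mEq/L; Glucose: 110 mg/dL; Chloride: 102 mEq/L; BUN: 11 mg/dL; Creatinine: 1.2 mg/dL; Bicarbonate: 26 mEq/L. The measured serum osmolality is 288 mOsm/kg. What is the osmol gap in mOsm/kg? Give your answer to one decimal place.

0.0 mOsm/kg

Calculated osmolality = 2·Na + glucose/18 + BUN/2.8
= 2·139 + 110/18 + 11/2.8
= 278 + 6.11 + 3.93
= 288.04 mOsm/kg ≈ 288.0 mOsm/kg
Osmolar gap = measured − calculated = 288 − 288.0 = 0.0 mOsm/kg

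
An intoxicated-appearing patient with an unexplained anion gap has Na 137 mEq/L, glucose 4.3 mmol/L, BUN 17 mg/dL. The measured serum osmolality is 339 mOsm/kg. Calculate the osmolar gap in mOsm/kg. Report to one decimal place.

Calculated osmolality = 2·Na + glucose + BUN/2.8
= 2·137 + 4.3 + 17/2.8
= 274 + 4.30 + 6.07
= 284.37 mOsm/kg ≈ 284.4 mOsm/kg
Osmolar gap = measured − calculated = 339 − 284.4 = 54.6 mOsm/kg

54.6 mOsm/kg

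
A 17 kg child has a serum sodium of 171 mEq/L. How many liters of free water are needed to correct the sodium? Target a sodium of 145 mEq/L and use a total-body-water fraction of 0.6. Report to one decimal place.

TBW = 0.6 · 17 = 10.2 L
Free water deficit = TBW · (Na/145 − 1)
= 10.2 · (171/145 − 1)
= 10.2 · 0.1793
= 1.83 L

1.8 L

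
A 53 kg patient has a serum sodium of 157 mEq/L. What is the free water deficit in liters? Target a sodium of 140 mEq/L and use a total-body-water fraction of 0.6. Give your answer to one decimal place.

TBW = 0.6 · 53 = 31.8 L
Free water deficit = TBW · (Na/140 − 1)
= 31.8 · (157/140 − 1)
= 31.8 · 0.1214
= 3.86 L

3.9 L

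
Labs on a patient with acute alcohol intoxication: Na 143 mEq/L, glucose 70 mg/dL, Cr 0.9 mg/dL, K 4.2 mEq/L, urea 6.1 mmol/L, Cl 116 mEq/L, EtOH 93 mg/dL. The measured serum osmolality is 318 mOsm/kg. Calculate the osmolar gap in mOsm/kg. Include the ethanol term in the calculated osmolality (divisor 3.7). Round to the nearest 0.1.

Calculated osmolality = 2·Na + glucose/18 + urea + ethanol/3.7
= 2·143 + 70/18 + 6.1 + 93/3.7
= 286 + 3.89 + 6.10 + 25.14
= 321.13 mOsm/kg ≈ 321.1 mOsm/kg
Osmolar gap = measured − calculated = 318 − 321.1 = -3.1 mOsm/kg

-3.1 mOsm/kg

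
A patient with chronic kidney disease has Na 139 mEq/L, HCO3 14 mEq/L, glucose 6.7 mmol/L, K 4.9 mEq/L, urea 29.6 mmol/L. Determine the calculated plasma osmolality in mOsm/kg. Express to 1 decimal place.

Calculated osmolality = 2·Na + glucose + urea
= 2·139 + 6.7 + 29.6
= 278 + 6.70 + 29.60
= 314.3 mOsm/kg

314.3 mOsm/kg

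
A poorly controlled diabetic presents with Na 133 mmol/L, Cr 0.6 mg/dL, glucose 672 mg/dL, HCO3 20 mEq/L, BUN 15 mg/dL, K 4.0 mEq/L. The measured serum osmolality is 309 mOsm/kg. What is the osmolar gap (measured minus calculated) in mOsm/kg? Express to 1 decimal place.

Calculated osmolality = 2·Na + glucose/18 + BUN/2.8
= 2·133 + 672/18 + 15/2.8
= 266 + 37.33 + 5.36
= 308.69 mOsm/kg ≈ 308.7 mOsm/kg
Osmolar gap = measured − calculated = 309 − 308.7 = 0.3 mOsm/kg

0.3 mOsm/kg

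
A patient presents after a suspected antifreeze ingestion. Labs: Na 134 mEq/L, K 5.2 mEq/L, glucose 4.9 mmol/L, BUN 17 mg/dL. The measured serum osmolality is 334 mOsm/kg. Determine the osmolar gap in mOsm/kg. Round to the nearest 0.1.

Calculated osmolality = 2·Na + glucose + BUN/2.8
= 2·134 + 4.9 + 17/2.8
= 268 + 4.90 + 6.07
= 278.97 mOsm/kg ≈ 279.0 mOsm/kg
Osmolar gap = measured − calculated = 334 − 279.0 = 55.0 mOsm/kg

55.0 mOsm/kg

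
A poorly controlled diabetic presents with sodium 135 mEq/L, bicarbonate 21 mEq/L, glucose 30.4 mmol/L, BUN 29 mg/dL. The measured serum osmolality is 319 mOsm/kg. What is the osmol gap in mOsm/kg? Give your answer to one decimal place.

8.2 mOsm/kg

Calculated osmolality = 2·Na + glucose + BUN/2.8
= 2·135 + 30.4 + 29/2.8
= 270 + 30.40 + 10.36
= 310.76 mOsm/kg ≈ 310.8 mOsm/kg
Osmolar gap = measured − calculated = 319 − 310.8 = 8.2 mOsm/kg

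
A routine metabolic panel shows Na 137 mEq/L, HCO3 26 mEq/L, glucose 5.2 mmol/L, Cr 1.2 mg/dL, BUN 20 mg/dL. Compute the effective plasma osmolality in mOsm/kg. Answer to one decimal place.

Effective osmolality excludes urea (freely permeant across cell membranes):
2·Na + glucose
= 2·137 + 5.2
= 274 + 5.2
= 279.2 mOsm/kg

279.2 mOsm/kg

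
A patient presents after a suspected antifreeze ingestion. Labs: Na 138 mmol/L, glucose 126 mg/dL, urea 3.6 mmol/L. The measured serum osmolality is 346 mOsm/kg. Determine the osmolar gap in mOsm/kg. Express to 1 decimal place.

Calculated osmolality = 2·Na + glucose/18 + urea
= 2·138 + 126/18 + 3.6
= 276 + 7 + 3.60
= 286.6 mOsm/kg ≈ 286.6 mOsm/kg
Osmolar gap = measured − calculated = 346 − 286.6 = 59.4 mOsm/kg

59.4 mOsm/kg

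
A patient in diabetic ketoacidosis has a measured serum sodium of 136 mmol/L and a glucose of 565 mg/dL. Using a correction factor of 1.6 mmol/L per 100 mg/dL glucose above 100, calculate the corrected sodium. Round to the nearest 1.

143 mmol/L

Corrected Na = measured Na + 1.6 · (glucose − 100)/100
= 136 + 1.6 · (565 − 100)/100
= 136 + 7.4
= 143.4 mmol/L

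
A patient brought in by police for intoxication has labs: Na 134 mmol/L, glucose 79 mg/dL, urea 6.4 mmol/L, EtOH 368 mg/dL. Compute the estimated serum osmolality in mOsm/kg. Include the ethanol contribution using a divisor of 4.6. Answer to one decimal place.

358.8 mOsm/kg

Calculated osmolality = 2·Na + glucose/18 + urea + ethanol/4.6
= 2·134 + 79/18 + 6.4 + 368/4.6
= 268 + 4.39 + 6.40 + 80
= 358.79 mOsm/kg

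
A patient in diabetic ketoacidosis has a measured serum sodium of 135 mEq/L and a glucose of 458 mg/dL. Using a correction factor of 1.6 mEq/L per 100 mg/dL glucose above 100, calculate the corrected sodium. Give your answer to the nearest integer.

141 mEq/L

Corrected Na = measured Na + 1.6 · (glucose − 100)/100
= 135 + 1.6 · (458 − 100)/100
= 135 + 5.7
= 140.7 mEq/L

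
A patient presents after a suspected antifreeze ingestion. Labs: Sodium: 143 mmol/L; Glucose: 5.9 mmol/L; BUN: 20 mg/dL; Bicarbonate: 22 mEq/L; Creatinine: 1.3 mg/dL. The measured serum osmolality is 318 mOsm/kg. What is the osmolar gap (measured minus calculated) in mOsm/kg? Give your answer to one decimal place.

19.0 mOsm/kg

Calculated osmolality = 2·Na + glucose + BUN/2.8
= 2·143 + 5.9 + 20/2.8
= 286 + 5.90 + 7.14
= 299.04 mOsm/kg ≈ 299.0 mOsm/kg
Osmolar gap = measured − calculated = 318 − 299.0 = 19.0 mOsm/kg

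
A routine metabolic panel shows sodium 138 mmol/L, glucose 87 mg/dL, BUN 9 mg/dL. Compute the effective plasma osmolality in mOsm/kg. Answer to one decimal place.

280.8 mOsm/kg

Effective osmolality excludes urea (freely permeant across cell membranes):
2·Na + glucose/18
= 2·138 + 87/18
= 276 + 4.83
= 280.83 mOsm/kg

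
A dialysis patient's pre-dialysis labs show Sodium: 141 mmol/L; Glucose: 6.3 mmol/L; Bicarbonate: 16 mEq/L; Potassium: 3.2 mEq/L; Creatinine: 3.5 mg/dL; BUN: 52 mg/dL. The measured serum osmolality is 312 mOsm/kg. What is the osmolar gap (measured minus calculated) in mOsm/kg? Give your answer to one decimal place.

5.1 mOsm/kg

Calculated osmolality = 2·Na + glucose + BUN/2.8
= 2·141 + 6.3 + 52/2.8
= 282 + 6.30 + 18.57
= 306.87 mOsm/kg ≈ 306.9 mOsm/kg
Osmolar gap = measured − calculated = 312 − 306.9 = 5.1 mOsm/kg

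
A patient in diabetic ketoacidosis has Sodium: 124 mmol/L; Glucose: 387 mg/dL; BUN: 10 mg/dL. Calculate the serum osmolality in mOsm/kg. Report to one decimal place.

273.1 mOsm/kg

Calculated osmolality = 2·Na + glucose/18 + BUN/2.8
= 2·124 + 387/18 + 10/2.8
= 248 + 21.50 + 3.57
= 273.07 mOsm/kg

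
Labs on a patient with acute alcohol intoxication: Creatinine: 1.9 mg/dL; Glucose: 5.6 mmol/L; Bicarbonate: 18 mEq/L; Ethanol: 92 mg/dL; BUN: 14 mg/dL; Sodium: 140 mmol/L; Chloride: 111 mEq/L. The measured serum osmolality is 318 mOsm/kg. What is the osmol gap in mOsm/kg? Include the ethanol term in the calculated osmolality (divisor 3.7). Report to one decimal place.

Calculated osmolality = 2·Na + glucose + BUN/2.8 + ethanol/3.7
= 2·140 + 5.6 + 14/2.8 + 92/3.7
= 280 + 5.60 + 5 + 24.86
= 315.46 mOsm/kg ≈ 315.5 mOsm/kg
Osmolar gap = measured − calculated = 318 − 315.5 = 2.5 mOsm/kg

2.5 mOsm/kg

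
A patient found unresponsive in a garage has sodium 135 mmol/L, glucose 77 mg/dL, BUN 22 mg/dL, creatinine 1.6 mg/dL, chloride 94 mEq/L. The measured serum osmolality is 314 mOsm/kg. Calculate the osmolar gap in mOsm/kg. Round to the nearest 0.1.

Calculated osmolality = 2·Na + glucose/18 + BUN/2.8
= 2·135 + 77/18 + 22/2.8
= 270 + 4.28 + 7.86
= 282.14 mOsm/kg ≈ 282.1 mOsm/kg
Osmolar gap = measured − calculated = 314 − 282.1 = 31.9 mOsm/kg

31.9 mOsm/kg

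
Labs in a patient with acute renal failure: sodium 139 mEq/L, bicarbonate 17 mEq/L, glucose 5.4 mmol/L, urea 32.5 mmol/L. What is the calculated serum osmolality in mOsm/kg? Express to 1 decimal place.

Calculated osmolality = 2·Na + glucose + urea
= 2·139 + 5.4 + 32.5
= 278 + 5.40 + 32.50
= 315.9 mOsm/kg

315.9 mOsm/kg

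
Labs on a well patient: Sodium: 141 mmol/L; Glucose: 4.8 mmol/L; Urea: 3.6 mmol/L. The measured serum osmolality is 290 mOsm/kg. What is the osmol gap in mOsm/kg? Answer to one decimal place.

-0.4 mOsm/kg

Calculated osmolality = 2·Na + glucose + urea
= 2·141 + 4.8 + 3.6
= 282 + 4.80 + 3.60
= 290.4 mOsm/kg ≈ 290.4 mOsm/kg
Osmolar gap = measured − calculated = 290 − 290.4 = -0.4 mOsm/kg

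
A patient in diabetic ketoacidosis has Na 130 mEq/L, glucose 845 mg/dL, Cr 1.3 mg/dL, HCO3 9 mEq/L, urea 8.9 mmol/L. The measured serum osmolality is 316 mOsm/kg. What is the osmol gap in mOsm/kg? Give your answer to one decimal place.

Calculated osmolality = 2·Na + glucose/18 + urea
= 2·130 + 845/18 + 8.9
= 260 + 46.94 + 8.90
= 315.84 mOsm/kg ≈ 315.8 mOsm/kg
Osmolar gap = measured − calculated = 316 − 315.8 = 0.2 mOsm/kg

0.2 mOsm/kg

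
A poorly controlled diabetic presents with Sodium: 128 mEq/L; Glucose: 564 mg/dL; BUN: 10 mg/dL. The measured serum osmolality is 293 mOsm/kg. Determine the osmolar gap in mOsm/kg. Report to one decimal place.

Calculated osmolality = 2·Na + glucose/18 + BUN/2.8
= 2·128 + 564/18 + 10/2.8
= 256 + 31.33 + 3.57
= 290.9 mOsm/kg ≈ 290.9 mOsm/kg
Osmolar gap = measured − calculated = 293 − 290.9 = 2.1 mOsm/kg

2.1 mOsm/kg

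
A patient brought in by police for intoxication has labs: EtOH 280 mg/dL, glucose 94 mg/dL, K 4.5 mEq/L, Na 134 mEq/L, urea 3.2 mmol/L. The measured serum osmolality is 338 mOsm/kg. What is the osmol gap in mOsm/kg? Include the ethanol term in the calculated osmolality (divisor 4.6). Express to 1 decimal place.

Calculated osmolality = 2·Na + glucose/18 + urea + ethanol/4.6
= 2·134 + 94/18 + 3.2 + 280/4.6
= 268 + 5.22 + 3.20 + 60.87
= 337.29 mOsm/kg ≈ 337.3 mOsm/kg
Osmolar gap = measured − calculated = 338 − 337.3 = 0.7 mOsm/kg

0.7 mOsm/kg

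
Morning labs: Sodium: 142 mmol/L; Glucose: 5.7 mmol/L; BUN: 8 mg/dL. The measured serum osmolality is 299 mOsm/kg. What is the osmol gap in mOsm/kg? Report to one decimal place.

6.4 mOsm/kg

Calculated osmolality = 2·Na + glucose + BUN/2.8
= 2·142 + 5.7 + 8/2.8
= 284 + 5.70 + 2.86
= 292.56 mOsm/kg ≈ 292.6 mOsm/kg
Osmolar gap = measured − calculated = 299 − 292.6 = 6.4 mOsm/kg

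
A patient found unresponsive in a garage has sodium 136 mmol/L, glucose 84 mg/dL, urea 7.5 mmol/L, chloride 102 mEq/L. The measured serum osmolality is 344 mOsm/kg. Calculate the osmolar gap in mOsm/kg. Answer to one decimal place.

59.8 mOsm/kg

Calculated osmolality = 2·Na + glucose/18 + urea
= 2·136 + 84/18 + 7.5
= 272 + 4.67 + 7.50
= 284.17 mOsm/kg ≈ 284.2 mOsm/kg
Osmolar gap = measured − calculated = 344 − 284.2 = 59.8 mOsm/kg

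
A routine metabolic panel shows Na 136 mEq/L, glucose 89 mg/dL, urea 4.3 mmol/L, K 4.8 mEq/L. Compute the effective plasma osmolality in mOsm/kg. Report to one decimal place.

276.9 mOsm/kg

Effective osmolality excludes urea (freely permeant across cell membranes):
2·Na + glucose/18
= 2·136 + 89/18
= 272 + 4.94
= 276.94 mOsm/kg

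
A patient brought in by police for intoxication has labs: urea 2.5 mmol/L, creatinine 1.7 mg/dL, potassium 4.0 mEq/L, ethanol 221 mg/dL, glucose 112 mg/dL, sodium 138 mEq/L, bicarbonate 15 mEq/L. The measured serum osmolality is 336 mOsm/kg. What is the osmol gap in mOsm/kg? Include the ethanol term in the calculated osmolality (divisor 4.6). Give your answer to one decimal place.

3.2 mOsm/kg

Calculated osmolality = 2·Na + glucose/18 + urea + ethanol/4.6
= 2·138 + 112/18 + 2.5 + 221/4.6
= 276 + 6.22 + 2.50 + 48.04
= 332.76 mOsm/kg ≈ 332.8 mOsm/kg
Osmolar gap = measured − calculated = 336 − 332.8 = 3.2 mOsm/kg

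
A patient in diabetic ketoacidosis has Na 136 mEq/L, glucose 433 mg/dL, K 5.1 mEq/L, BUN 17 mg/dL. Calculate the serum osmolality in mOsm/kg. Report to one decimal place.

Calculated osmolality = 2·Na + glucose/18 + BUN/2.8
= 2·136 + 433/18 + 17/2.8
= 272 + 24.06 + 6.07
= 302.13 mOsm/kg

302.1 mOsm/kg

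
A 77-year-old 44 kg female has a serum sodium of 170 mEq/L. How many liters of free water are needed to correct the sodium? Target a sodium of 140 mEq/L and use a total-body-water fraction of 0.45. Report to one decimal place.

4.2 L

TBW = 0.45 · 44 = 19.8 L
Free water deficit = TBW · (Na/140 − 1)
= 19.8 · (170/140 − 1)
= 19.8 · 0.2143
= 4.24 L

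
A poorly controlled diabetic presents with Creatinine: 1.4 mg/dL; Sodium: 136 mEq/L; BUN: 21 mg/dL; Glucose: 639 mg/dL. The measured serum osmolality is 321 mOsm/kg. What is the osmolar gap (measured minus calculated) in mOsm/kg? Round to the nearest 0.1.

6.0 mOsm/kg

Calculated osmolality = 2·Na + glucose/18 + BUN/2.8
= 2·136 + 639/18 + 21/2.8
= 272 + 35.50 + 7.50
= 315 mOsm/kg ≈ 315.0 mOsm/kg
Osmolar gap = measured − calculated = 321 − 315.0 = 6.0 mOsm/kg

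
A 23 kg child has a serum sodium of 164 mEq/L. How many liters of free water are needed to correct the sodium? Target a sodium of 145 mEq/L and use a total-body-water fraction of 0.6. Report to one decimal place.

TBW = 0.6 · 23 = 13.8 L
Free water deficit = TBW · (Na/145 − 1)
= 13.8 · (164/145 − 1)
= 13.8 · 0.131
= 1.81 L

1.8 L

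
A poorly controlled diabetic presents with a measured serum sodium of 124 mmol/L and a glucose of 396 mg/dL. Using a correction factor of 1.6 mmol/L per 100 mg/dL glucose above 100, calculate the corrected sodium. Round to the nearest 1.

Corrected Na = measured Na + 1.6 · (glucose − 100)/100
= 124 + 1.6 · (396 − 100)/100
= 124 + 4.7
= 128.7 mmol/L

129 mmol/L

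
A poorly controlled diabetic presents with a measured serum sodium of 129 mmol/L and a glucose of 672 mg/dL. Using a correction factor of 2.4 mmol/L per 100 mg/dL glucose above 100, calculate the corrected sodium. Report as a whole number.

Corrected Na = measured Na + 2.4 · (glucose − 100)/100
= 129 + 2.4 · (672 − 100)/100
= 129 + 13.7
= 142.7 mmol/L

143 mmol/L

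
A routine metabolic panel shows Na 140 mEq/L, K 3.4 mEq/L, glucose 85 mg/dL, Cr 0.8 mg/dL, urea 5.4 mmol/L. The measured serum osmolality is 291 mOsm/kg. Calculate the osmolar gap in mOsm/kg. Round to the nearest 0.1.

0.9 mOsm/kg

Calculated osmolality = 2·Na + glucose/18 + urea
= 2·140 + 85/18 + 5.4
= 280 + 4.72 + 5.40
= 290.12 mOsm/kg ≈ 290.1 mOsm/kg
Osmolar gap = measured − calculated = 291 − 290.1 = 0.9 mOsm/kg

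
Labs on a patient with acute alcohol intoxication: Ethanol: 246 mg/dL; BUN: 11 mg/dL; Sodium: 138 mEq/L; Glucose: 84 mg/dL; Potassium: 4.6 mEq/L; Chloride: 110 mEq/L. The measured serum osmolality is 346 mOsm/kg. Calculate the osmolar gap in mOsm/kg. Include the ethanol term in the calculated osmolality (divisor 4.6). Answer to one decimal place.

7.9 mOsm/kg

Calculated osmolality = 2·Na + glucose/18 + BUN/2.8 + ethanol/4.6
= 2·138 + 84/18 + 11/2.8 + 246/4.6
= 276 + 4.67 + 3.93 + 53.48
= 338.08 mOsm/kg ≈ 338.1 mOsm/kg
Osmolar gap = measured − calculated = 346 − 338.1 = 7.9 mOsm/kg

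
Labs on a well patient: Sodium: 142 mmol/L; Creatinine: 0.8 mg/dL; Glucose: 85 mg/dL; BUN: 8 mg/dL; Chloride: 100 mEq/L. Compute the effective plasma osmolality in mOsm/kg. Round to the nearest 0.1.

288.7 mOsm/kg

Effective osmolality excludes urea (freely permeant across cell membranes):
2·Na + glucose/18
= 2·142 + 85/18
= 284 + 4.72
= 288.72 mOsm/kg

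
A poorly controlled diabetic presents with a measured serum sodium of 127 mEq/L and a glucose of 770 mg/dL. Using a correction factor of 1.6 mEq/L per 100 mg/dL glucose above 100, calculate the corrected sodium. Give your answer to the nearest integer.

Corrected Na = measured Na + 1.6 · (glucose − 100)/100
= 127 + 1.6 · (770 − 100)/100
= 127 + 10.7
= 137.7 mEq/L

138 mEq/L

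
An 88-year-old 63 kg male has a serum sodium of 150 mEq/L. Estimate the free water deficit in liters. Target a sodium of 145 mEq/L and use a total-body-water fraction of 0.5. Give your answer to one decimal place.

1.1 L

TBW = 0.5 · 63 = 31.5 L
Free water deficit = TBW · (Na/145 − 1)
= 31.5 · (150/145 − 1)
= 31.5 · 0.0345
= 1.09 L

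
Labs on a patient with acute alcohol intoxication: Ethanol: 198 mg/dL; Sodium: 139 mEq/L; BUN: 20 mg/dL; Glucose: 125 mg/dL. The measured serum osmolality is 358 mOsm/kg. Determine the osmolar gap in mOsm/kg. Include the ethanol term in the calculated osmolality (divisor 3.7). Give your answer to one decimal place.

12.4 mOsm/kg

Calculated osmolality = 2·Na + glucose/18 + BUN/2.8 + ethanol/3.7
= 2·139 + 125/18 + 20/2.8 + 198/3.7
= 278 + 6.94 + 7.14 + 53.51
= 345.59 mOsm/kg ≈ 345.6 mOsm/kg
Osmolar gap = measured − calculated = 358 − 345.6 = 12.4 mOsm/kg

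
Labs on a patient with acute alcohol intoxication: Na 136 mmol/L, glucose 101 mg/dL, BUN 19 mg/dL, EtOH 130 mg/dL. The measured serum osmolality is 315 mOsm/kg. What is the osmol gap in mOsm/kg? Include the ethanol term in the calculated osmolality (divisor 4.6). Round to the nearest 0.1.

Calculated osmolality = 2·Na + glucose/18 + BUN/2.8 + ethanol/4.6
= 2·136 + 101/18 + 19/2.8 + 130/4.6
= 272 + 5.61 + 6.79 + 28.26
= 312.66 mOsm/kg ≈ 312.7 mOsm/kg
Osmolar gap = measured − calculated = 315 − 312.7 = 2.3 mOsm/kg

2.3 mOsm/kg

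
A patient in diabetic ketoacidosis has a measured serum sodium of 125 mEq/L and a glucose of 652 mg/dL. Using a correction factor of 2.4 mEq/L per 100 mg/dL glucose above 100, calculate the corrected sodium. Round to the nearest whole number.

Corrected Na = measured Na + 2.4 · (glucose − 100)/100
= 125 + 2.4 · (652 − 100)/100
= 125 + 13.2
= 138.2 mEq/L

138 mEq/L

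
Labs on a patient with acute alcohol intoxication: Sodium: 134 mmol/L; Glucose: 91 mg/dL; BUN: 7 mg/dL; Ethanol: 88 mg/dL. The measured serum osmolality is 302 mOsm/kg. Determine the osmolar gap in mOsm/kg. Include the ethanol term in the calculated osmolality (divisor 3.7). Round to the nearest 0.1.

2.7 mOsm/kg

Calculated osmolality = 2·Na + glucose/18 + BUN/2.8 + ethanol/3.7
= 2·134 + 91/18 + 7/2.8 + 88/3.7
= 268 + 5.06 + 2.50 + 23.78
= 299.34 mOsm/kg ≈ 299.3 mOsm/kg
Osmolar gap = measured − calculated = 302 − 299.3 = 2.7 mOsm/kg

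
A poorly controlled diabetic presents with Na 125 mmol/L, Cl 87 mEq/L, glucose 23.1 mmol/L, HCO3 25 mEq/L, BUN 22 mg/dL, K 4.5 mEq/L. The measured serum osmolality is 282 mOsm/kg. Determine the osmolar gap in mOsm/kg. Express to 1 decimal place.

Calculated osmolality = 2·Na + glucose + BUN/2.8
= 2·125 + 23.1 + 22/2.8
= 250 + 23.10 + 7.86
= 280.96 mOsm/kg ≈ 281.0 mOsm/kg
Osmolar gap = measured − calculated = 282 − 281.0 = 1.0 mOsm/kg

1.0 mOsm/kg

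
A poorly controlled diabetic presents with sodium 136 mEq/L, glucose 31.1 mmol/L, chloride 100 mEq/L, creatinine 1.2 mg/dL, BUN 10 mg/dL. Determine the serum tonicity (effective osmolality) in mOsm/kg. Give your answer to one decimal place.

303.1 mOsm/kg

Effective osmolality excludes urea (freely permeant across cell membranes):
2·Na + glucose
= 2·136 + 31.1
= 272 + 31.1
= 303.1 mOsm/kg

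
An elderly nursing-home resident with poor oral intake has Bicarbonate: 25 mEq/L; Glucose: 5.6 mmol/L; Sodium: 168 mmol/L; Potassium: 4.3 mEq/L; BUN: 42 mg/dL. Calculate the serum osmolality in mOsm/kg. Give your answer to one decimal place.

356.6 mOsm/kg

Calculated osmolality = 2·Na + glucose + BUN/2.8
= 2·168 + 5.6 + 42/2.8
= 336 + 5.60 + 15
= 356.6 mOsm/kg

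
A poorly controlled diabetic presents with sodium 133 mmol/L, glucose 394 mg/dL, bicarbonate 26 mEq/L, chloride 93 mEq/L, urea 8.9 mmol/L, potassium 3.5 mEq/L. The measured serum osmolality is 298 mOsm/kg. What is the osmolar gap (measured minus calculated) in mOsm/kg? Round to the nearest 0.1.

1.2 mOsm/kg

Calculated osmolality = 2·Na + glucose/18 + urea
= 2·133 + 394/18 + 8.9
= 266 + 21.89 + 8.90
= 296.79 mOsm/kg ≈ 296.8 mOsm/kg
Osmolar gap = measured − calculated = 298 − 296.8 = 1.2 mOsm/kg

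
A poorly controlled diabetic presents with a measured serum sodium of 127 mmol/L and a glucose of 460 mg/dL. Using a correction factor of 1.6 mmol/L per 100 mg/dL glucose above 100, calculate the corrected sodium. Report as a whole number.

Corrected Na = measured Na + 1.6 · (glucose − 100)/100
= 127 + 1.6 · (460 − 100)/100
= 127 + 5.8
= 132.8 mmol/L

133 mmol/L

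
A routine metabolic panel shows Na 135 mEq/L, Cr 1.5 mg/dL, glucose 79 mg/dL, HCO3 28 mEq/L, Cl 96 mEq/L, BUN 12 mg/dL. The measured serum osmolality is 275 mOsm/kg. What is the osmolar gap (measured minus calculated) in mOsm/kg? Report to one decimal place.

Calculated osmolality = 2·Na + glucose/18 + BUN/2.8
= 2·135 + 79/18 + 12/2.8
= 270 + 4.39 + 4.29
= 278.68 mOsm/kg ≈ 278.7 mOsm/kg
Osmolar gap = measured − calculated = 275 − 278.7 = -3.7 mOsm/kg

-3.7 mOsm/kg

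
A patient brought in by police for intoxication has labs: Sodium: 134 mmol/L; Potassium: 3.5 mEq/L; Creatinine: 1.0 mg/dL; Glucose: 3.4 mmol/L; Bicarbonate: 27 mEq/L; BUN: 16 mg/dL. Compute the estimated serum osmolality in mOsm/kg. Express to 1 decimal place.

277.1 mOsm/kg

Calculated osmolality = 2·Na + glucose + BUN/2.8
= 2·134 + 3.4 + 16/2.8
= 268 + 3.40 + 5.71
= 277.11 mOsm/kg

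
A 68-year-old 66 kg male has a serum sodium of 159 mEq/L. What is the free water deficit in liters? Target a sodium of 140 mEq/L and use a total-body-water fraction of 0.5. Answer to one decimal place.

4.5 L

TBW = 0.5 · 66 = 33 L
Free water deficit = TBW · (Na/140 − 1)
= 33 · (159/140 − 1)
= 33 · 0.1357
= 4.48 L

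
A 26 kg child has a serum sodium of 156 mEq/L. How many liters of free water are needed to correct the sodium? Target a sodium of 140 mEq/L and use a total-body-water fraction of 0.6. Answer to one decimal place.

TBW = 0.6 · 26 = 15.6 L
Free water deficit = TBW · (Na/140 − 1)
= 15.6 · (156/140 − 1)
= 15.6 · 0.1143
= 1.78 L

1.8 L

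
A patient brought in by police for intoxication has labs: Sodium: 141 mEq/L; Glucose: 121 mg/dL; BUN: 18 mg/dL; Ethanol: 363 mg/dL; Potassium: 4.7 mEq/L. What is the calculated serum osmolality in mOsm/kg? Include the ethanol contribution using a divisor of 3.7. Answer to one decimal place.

393.3 mOsm/kg

Calculated osmolality = 2·Na + glucose/18 + BUN/2.8 + ethanol/3.7
= 2·141 + 121/18 + 18/2.8 + 363/3.7
= 282 + 6.72 + 6.43 + 98.11
= 393.26 mOsm/kg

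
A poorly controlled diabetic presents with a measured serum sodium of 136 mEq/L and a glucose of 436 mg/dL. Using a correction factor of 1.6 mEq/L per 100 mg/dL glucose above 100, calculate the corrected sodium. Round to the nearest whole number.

Corrected Na = measured Na + 1.6 · (glucose − 100)/100
= 136 + 1.6 · (436 − 100)/100
= 136 + 5.4
= 141.4 mEq/L

141 mEq/L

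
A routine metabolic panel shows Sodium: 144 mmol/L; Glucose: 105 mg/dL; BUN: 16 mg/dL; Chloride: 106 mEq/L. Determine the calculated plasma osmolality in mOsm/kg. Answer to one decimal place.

Calculated osmolality = 2·Na + glucose/18 + BUN/2.8
= 2·144 + 105/18 + 16/2.8
= 288 + 5.83 + 5.71
= 299.54 mOsm/kg

299.5 mOsm/kg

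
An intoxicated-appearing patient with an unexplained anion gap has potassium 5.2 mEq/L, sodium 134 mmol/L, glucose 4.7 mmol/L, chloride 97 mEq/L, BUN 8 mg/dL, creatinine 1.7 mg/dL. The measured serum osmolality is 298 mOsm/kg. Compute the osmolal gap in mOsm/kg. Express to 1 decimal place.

22.4 mOsm/kg

Calculated osmolality = 2·Na + glucose + BUN/2.8
= 2·134 + 4.7 + 8/2.8
= 268 + 4.70 + 2.86
= 275.56 mOsm/kg ≈ 275.6 mOsm/kg
Osmolar gap = measured − calculated = 298 − 275.6 = 22.4 mOsm/kg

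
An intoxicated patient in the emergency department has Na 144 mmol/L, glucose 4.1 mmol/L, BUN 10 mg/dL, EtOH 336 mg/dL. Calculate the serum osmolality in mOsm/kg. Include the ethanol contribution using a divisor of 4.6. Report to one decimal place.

Calculated osmolality = 2·Na + glucose + BUN/2.8 + ethanol/4.6
= 2·144 + 4.1 + 10/2.8 + 336/4.6
= 288 + 4.10 + 3.57 + 73.04
= 368.71 mOsm/kg

368.7 mOsm/kg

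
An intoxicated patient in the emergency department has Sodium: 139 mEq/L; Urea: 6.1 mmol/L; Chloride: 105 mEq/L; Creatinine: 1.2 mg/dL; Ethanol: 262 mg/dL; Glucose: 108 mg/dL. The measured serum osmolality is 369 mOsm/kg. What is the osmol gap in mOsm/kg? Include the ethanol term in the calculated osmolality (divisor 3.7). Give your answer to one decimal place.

Calculated osmolality = 2·Na + glucose/18 + urea + ethanol/3.7
= 2·139 + 108/18 + 6.1 + 262/3.7
= 278 + 6 + 6.10 + 70.81
= 360.91 mOsm/kg ≈ 360.9 mOsm/kg
Osmolar gap = measured − calculated = 369 − 360.9 = 8.1 mOsm/kg

8.1 mOsm/kg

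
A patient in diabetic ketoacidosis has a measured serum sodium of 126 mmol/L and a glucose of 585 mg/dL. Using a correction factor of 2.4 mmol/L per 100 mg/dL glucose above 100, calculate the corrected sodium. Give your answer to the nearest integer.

138 mmol/L

Corrected Na = measured Na + 2.4 · (glucose − 100)/100
= 126 + 2.4 · (585 − 100)/100
= 126 + 11.6
= 137.6 mmol/L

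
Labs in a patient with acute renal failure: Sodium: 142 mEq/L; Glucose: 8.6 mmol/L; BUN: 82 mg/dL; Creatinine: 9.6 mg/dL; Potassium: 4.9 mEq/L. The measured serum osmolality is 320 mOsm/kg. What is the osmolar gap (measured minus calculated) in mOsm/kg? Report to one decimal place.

-1.9 mOsm/kg

Calculated osmolality = 2·Na + glucose + BUN/2.8
= 2·142 + 8.6 + 82/2.8
= 284 + 8.60 + 29.29
= 321.89 mOsm/kg ≈ 321.9 mOsm/kg
Osmolar gap = measured − calculated = 320 − 321.9 = -1.9 mOsm/kg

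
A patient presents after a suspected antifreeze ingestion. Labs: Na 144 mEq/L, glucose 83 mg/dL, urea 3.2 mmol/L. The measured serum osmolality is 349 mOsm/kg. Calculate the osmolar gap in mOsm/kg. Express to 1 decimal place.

53.2 mOsm/kg

Calculated osmolality = 2·Na + glucose/18 + urea
= 2·144 + 83/18 + 3.2
= 288 + 4.61 + 3.20
= 295.81 mOsm/kg ≈ 295.8 mOsm/kg
Osmolar gap = measured − calculated = 349 − 295.8 = 53.2 mOsm/kg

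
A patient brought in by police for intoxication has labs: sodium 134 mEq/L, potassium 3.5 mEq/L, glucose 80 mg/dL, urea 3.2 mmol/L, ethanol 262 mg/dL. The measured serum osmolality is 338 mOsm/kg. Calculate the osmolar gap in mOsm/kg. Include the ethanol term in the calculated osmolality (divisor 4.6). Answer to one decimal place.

Calculated osmolality = 2·Na + glucose/18 + urea + ethanol/4.6
= 2·134 + 80/18 + 3.2 + 262/4.6
= 268 + 4.44 + 3.20 + 56.96
= 332.6 mOsm/kg ≈ 332.6 mOsm/kg
Osmolar gap = measured − calculated = 338 − 332.6 = 5.4 mOsm/kg

5.4 mOsm/kg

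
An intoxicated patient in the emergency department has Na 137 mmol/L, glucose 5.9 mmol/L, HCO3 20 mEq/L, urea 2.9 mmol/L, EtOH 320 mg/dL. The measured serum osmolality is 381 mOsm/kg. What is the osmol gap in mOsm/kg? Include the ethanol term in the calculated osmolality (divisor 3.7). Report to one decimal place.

11.7 mOsm/kg

Calculated osmolality = 2·Na + glucose + urea + ethanol/3.7
= 2·137 + 5.9 + 2.9 + 320/3.7
= 274 + 5.90 + 2.90 + 86.49
= 369.29 mOsm/kg ≈ 369.3 mOsm/kg
Osmolar gap = measured − calculated = 381 − 369.3 = 11.7 mOsm/kg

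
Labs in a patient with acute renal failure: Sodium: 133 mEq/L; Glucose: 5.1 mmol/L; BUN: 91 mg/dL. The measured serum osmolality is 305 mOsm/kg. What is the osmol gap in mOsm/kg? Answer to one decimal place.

Calculated osmolality = 2·Na + glucose + BUN/2.8
= 2·133 + 5.1 + 91/2.8
= 266 + 5.10 + 32.50
= 303.6 mOsm/kg ≈ 303.6 mOsm/kg
Osmolar gap = measured − calculated = 305 − 303.6 = 1.4 mOsm/kg

1.4 mOsm/kg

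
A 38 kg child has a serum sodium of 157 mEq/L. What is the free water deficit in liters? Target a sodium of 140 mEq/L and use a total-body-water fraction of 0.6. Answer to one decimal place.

2.8 L

TBW = 0.6 · 38 = 22.8 L
Free water deficit = TBW · (Na/140 − 1)
= 22.8 · (157/140 − 1)
= 22.8 · 0.1214
= 2.77 L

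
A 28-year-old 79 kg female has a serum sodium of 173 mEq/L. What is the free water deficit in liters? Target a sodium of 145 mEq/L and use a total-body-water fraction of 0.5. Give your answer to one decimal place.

TBW = 0.5 · 79 = 39.5 L
Free water deficit = TBW · (Na/145 − 1)
= 39.5 · (173/145 − 1)
= 39.5 · 0.1931
= 7.63 L

7.6 L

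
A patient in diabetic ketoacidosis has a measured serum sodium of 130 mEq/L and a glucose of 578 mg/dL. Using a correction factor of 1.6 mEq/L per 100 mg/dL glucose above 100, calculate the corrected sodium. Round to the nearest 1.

138 mEq/L

Corrected Na = measured Na + 1.6 · (glucose − 100)/100
= 130 + 1.6 · (578 − 100)/100
= 130 + 7.6
= 137.6 mEq/L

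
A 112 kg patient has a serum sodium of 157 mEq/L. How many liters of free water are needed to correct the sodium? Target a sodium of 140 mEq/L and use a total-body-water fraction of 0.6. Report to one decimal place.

8.2 L

TBW = 0.6 · 112 = 67.2 L
Free water deficit = TBW · (Na/140 − 1)
= 67.2 · (157/140 − 1)
= 67.2 · 0.1214
= 8.16 L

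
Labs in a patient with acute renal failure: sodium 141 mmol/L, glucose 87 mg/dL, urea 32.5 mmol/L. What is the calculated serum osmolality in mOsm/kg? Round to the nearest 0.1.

319.3 mOsm/kg

Calculated osmolality = 2·Na + glucose/18 + urea
= 2·141 + 87/18 + 32.5
= 282 + 4.83 + 32.50
= 319.33 mOsm/kg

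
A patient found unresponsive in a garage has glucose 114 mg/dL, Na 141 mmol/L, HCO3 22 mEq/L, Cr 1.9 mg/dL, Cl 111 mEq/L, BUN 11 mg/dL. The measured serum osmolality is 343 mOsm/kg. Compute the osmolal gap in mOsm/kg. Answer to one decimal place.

Calculated osmolality = 2·Na + glucose/18 + BUN/2.8
= 2·141 + 114/18 + 11/2.8
= 282 + 6.33 + 3.93
= 292.26 mOsm/kg ≈ 292.3 mOsm/kg
Osmolar gap = measured − calculated = 343 − 292.3 = 50.7 mOsm/kg

50.7 mOsm/kg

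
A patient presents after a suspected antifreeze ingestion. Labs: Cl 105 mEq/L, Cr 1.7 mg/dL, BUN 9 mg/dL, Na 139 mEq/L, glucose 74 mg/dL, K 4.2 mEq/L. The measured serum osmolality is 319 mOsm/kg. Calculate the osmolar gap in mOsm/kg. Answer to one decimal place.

Calculated osmolality = 2·Na + glucose/18 + BUN/2.8
= 2·139 + 74/18 + 9/2.8
= 278 + 4.11 + 3.21
= 285.32 mOsm/kg ≈ 285.3 mOsm/kg
Osmolar gap = measured − calculated = 319 − 285.3 = 33.7 mOsm/kg

33.7 mOsm/kg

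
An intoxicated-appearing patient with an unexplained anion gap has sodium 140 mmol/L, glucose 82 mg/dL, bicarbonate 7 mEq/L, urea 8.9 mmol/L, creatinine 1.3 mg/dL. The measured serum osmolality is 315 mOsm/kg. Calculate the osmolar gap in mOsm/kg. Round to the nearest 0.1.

21.5 mOsm/kg

Calculated osmolality = 2·Na + glucose/18 + urea
= 2·140 + 82/18 + 8.9
= 280 + 4.56 + 8.90
= 293.46 mOsm/kg ≈ 293.5 mOsm/kg
Osmolar gap = measured − calculated = 315 − 293.5 = 21.5 mOsm/kg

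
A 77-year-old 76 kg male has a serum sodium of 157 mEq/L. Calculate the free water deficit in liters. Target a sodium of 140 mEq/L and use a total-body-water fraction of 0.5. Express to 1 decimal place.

TBW = 0.5 · 76 = 38 L
Free water deficit = TBW · (Na/140 − 1)
= 38 · (157/140 − 1)
= 38 · 0.1214
= 4.61 L

4.6 L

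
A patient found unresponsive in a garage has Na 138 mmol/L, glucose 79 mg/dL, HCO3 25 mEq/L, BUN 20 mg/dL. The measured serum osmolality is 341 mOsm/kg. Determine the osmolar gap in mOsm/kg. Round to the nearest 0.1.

53.5 mOsm/kg

Calculated osmolality = 2·Na + glucose/18 + BUN/2.8
= 2·138 + 79/18 + 20/2.8
= 276 + 4.39 + 7.14
= 287.53 mOsm/kg ≈ 287.5 mOsm/kg
Osmolar gap = measured − calculated = 341 − 287.5 = 53.5 mOsm/kg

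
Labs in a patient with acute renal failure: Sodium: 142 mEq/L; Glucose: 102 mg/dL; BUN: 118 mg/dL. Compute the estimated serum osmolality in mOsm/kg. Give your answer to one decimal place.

Calculated osmolality = 2·Na + glucose/18 + BUN/2.8
= 2·142 + 102/18 + 118/2.8
= 284 + 5.67 + 42.14
= 331.81 mOsm/kg

331.8 mOsm/kg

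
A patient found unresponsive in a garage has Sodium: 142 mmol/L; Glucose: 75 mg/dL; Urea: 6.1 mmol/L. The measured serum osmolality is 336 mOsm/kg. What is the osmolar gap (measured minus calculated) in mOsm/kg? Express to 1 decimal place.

41.7 mOsm/kg

Calculated osmolality = 2·Na + glucose/18 + urea
= 2·142 + 75/18 + 6.1
= 284 + 4.17 + 6.10
= 294.27 mOsm/kg ≈ 294.3 mOsm/kg
Osmolar gap = measured − calculated = 336 − 294.3 = 41.7 mOsm/kg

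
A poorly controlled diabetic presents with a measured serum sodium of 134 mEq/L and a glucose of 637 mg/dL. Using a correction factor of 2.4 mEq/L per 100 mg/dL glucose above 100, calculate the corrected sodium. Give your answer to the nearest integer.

Corrected Na = measured Na + 2.4 · (glucose − 100)/100
= 134 + 2.4 · (637 − 100)/100
= 134 + 12.9
= 146.9 mEq/L

147 mEq/L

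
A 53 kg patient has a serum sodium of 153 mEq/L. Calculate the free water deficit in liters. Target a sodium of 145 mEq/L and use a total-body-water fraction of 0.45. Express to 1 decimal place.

1.3 L

TBW = 0.45 · 53 = 23.85 L
Free water deficit = TBW · (Na/145 − 1)
= 23.85 · (153/145 − 1)
= 23.85 · 0.0552
= 1.32 L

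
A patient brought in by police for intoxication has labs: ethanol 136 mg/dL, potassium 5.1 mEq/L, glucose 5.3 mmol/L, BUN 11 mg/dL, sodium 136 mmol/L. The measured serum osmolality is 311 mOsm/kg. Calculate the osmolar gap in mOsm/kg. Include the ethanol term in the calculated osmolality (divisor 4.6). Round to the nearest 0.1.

0.2 mOsm/kg

Calculated osmolality = 2·Na + glucose + BUN/2.8 + ethanol/4.6
= 2·136 + 5.3 + 11/2.8 + 136/4.6
= 272 + 5.30 + 3.93 + 29.57
= 310.8 mOsm/kg ≈ 310.8 mOsm/kg
Osmolar gap = measured − calculated = 311 − 310.8 = 0.2 mOsm/kg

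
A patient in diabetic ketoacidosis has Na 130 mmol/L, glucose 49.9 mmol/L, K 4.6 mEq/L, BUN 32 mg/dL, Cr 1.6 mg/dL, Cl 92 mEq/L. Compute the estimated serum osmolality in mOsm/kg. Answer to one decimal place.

Calculated osmolality = 2·Na + glucose + BUN/2.8
= 2·130 + 49.9 + 32/2.8
= 260 + 49.90 + 11.43
= 321.33 mOsm/kg

321.3 mOsm/kg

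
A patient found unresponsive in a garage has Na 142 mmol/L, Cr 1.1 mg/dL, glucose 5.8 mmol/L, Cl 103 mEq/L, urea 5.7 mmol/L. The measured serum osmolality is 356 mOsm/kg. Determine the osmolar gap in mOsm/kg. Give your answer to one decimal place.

60.5 mOsm/kg

Calculated osmolality = 2·Na + glucose + urea
= 2·142 + 5.8 + 5.7
= 284 + 5.80 + 5.70
= 295.5 mOsm/kg ≈ 295.5 mOsm/kg
Osmolar gap = measured − calculated = 356 − 295.5 = 60.5 mOsm/kg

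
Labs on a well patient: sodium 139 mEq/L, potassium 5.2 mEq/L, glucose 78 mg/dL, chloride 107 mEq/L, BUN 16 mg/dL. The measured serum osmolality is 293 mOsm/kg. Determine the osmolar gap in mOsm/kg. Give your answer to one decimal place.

Calculated osmolality = 2·Na + glucose/18 + BUN/2.8
= 2·139 + 78/18 + 16/2.8
= 278 + 4.33 + 5.71
= 288.04 mOsm/kg ≈ 288.0 mOsm/kg
Osmolar gap = measured − calculated = 293 − 288.0 = 5.0 mOsm/kg

5.0 mOsm/kg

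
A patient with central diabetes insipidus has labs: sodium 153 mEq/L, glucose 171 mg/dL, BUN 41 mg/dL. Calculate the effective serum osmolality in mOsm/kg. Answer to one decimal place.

Effective osmolality excludes urea (freely permeant across cell membranes):
2·Na + glucose/18
= 2·153 + 171/18
= 306 + 9.5
= 315.5 mOsm/kg

315.5 mOsm/kg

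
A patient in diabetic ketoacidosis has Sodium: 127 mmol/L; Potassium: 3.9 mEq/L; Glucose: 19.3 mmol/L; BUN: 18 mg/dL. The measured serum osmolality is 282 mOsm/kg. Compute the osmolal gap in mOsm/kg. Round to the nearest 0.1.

2.3 mOsm/kg

Calculated osmolality = 2·Na + glucose + BUN/2.8
= 2·127 + 19.3 + 18/2.8
= 254 + 19.30 + 6.43
= 279.73 mOsm/kg ≈ 279.7 mOsm/kg
Osmolar gap = measured − calculated = 282 − 279.7 = 2.3 mOsm/kg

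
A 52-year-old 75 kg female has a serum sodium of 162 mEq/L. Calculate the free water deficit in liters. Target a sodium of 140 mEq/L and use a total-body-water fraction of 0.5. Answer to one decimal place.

TBW = 0.5 · 75 = 37.5 L
Free water deficit = TBW · (Na/140 − 1)
= 37.5 · (162/140 − 1)
= 37.5 · 0.1571
= 5.89 L

5.9 L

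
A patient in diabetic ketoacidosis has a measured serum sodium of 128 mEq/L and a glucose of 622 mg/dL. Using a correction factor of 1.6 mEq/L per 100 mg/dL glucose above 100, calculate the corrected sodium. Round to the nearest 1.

136 mEq/L

Corrected Na = measured Na + 1.6 · (glucose − 100)/100
= 128 + 1.6 · (622 − 100)/100
= 128 + 8.4
= 136.4 mEq/L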